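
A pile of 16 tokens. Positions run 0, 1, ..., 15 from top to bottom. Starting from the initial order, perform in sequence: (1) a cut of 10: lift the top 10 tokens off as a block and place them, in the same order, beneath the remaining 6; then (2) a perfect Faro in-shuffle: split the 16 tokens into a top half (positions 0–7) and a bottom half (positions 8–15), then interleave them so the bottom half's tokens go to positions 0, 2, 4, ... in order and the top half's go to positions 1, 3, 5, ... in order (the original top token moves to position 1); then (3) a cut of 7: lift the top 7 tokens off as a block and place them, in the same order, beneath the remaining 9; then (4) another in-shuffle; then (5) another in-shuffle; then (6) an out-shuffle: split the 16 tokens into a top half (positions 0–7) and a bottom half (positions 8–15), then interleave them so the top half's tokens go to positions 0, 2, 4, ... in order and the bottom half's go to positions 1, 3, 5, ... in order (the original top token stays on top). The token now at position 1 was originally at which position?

12

Undo the operations in reverse order, starting from position 1:
  undo op 6 (out-shuffle, from bottom half): 1 ← 8
  undo op 5 (in-shuffle, from bottom half): 8 ← 12
  undo op 4 (in-shuffle, from bottom half): 12 ← 14
  undo op 3 (cut 7): 14 ← 5
  undo op 2 (in-shuffle, from top half): 5 ← 2
  undo op 1 (cut 10): 2 ← 12
So the token at position 1 came from original position 12.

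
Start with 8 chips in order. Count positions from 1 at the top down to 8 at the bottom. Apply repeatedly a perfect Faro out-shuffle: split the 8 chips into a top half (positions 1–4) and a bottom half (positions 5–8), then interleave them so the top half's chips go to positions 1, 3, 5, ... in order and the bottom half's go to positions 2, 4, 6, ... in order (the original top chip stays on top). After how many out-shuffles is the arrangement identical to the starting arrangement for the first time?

3

The out-shuffle permutes the 8 positions with cycle lengths [1, 1, 3, 3].
Every chip is home exactly when every cycle has completed a whole number of laps, i.e. after lcm(1, 3) = 3 out-shuffles.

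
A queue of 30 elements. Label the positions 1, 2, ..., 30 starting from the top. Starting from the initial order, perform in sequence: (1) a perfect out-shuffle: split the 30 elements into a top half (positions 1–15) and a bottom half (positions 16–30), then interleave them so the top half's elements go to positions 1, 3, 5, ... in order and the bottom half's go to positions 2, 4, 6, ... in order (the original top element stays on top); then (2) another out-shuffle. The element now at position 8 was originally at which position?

Undo the operations in reverse order, starting from position 8:
  undo op 2 (out-shuffle, from bottom half): 8 ← 19
  undo op 1 (out-shuffle, from top half): 19 ← 10
So the element at position 8 came from original position 10.

10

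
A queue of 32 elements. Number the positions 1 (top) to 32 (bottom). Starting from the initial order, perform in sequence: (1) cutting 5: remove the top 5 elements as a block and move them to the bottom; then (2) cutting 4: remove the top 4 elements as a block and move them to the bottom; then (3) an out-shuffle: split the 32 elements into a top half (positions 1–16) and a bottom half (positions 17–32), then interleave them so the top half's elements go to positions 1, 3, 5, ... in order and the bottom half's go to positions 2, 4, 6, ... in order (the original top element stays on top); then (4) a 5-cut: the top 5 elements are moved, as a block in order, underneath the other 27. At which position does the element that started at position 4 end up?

Track the element from position 4 forward through each operation:
  after op 1 (cut 5): 4 → 31
  after op 2 (cut 4): 31 → 27
  after op 3 (out-shuffle): 27 → 22
  after op 4 (cut 5): 22 → 17

17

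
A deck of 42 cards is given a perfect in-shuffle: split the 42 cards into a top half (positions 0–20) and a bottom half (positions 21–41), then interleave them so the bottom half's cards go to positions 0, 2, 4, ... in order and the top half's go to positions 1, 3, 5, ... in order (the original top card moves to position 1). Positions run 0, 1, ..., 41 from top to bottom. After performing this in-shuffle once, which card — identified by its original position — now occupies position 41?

Work backwards from position 41, undoing one in-shuffle at a time:
41 ← 20
So the card now at position 41 started at position 20.

20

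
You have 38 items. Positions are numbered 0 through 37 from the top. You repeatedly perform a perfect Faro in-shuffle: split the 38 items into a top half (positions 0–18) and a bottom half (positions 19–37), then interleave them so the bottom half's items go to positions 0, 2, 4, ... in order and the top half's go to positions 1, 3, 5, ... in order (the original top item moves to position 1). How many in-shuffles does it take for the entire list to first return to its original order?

The in-shuffle permutes the 38 positions with cycle lengths [2, 12, 12, 12].
Every item is home exactly when every cycle has completed a whole number of laps, i.e. after lcm(2, 12) = 12 in-shuffles.

12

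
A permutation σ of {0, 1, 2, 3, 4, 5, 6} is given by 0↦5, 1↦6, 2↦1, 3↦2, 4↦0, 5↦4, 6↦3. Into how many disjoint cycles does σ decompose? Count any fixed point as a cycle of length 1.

2

Cycle decomposition: (0 5 4) (1 6 3 2).
2 cycles.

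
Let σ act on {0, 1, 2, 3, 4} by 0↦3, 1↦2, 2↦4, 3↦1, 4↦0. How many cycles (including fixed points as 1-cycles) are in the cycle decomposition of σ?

1

Cycle decomposition: (0 3 1 2 4).
1 cycle.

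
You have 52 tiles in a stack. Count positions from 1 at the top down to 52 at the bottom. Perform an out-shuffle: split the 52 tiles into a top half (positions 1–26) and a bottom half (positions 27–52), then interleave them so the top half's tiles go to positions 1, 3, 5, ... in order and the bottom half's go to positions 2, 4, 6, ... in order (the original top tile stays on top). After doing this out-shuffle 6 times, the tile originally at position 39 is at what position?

Track the tile's position through each out-shuffle:
39 → 26 → 51 → 50 → 48 → 44 → 36

36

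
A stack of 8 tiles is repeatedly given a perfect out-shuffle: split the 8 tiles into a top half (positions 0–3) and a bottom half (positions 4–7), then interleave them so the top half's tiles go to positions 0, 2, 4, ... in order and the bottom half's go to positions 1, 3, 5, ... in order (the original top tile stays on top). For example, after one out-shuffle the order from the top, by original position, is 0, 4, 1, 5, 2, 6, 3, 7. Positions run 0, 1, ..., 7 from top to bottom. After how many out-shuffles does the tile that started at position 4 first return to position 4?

Follow position 4 under repeated out-shuffles:
4 → 1 → 2 → 4
It first returns after 3 out-shuffles.

3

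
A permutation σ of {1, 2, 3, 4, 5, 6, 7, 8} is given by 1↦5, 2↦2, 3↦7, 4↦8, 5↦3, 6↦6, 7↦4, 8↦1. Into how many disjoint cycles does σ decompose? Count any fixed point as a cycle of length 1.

Cycle decomposition: (1 5 3 7 4 8) (2) (6).
3 cycles.

3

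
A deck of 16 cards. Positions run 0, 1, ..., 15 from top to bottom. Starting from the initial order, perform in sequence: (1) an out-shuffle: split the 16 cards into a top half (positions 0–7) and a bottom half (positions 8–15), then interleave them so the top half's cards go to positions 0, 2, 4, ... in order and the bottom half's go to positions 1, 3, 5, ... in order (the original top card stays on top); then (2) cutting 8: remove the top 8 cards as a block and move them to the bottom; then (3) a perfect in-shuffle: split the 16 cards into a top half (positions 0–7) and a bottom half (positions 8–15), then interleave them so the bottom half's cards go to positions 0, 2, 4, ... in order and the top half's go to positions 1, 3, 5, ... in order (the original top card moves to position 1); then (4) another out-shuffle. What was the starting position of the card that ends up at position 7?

Undo the operations in reverse order, starting from position 7:
  undo op 4 (out-shuffle, from bottom half): 7 ← 11
  undo op 3 (in-shuffle, from top half): 11 ← 5
  undo op 2 (cut 8): 5 ← 13
  undo op 1 (out-shuffle, from bottom half): 13 ← 14
So the card at position 7 came from original position 14.

14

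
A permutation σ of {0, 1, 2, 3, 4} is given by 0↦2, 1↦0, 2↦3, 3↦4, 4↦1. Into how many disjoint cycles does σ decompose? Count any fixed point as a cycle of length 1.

1

Cycle decomposition: (0 2 3 4 1).
1 cycle.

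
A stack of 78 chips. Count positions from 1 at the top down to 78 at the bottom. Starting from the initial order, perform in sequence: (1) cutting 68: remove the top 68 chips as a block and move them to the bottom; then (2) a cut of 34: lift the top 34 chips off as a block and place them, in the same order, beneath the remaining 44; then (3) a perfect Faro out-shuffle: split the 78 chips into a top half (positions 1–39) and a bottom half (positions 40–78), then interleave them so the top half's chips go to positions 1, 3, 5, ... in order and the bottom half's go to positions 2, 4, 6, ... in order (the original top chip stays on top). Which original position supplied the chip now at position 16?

Undo the operations in reverse order, starting from position 16:
  undo op 3 (out-shuffle, from bottom half): 16 ← 47
  undo op 2 (cut 34): 47 ← 3
  undo op 1 (cut 68): 3 ← 71
So the chip at position 16 came from original position 71.

71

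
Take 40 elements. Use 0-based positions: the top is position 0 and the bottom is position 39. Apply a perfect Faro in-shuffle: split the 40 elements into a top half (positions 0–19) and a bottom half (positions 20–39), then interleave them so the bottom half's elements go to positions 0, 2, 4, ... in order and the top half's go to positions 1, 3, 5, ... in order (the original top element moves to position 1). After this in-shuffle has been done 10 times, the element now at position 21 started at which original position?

18

Work backwards from position 21, undoing one in-shuffle at a time:
21 ← 10 ← 25 ← 12 ← 26 ← 33 ← 16 ← 28 ← 34 ← 37 ← 18
So the element now at position 21 started at position 18.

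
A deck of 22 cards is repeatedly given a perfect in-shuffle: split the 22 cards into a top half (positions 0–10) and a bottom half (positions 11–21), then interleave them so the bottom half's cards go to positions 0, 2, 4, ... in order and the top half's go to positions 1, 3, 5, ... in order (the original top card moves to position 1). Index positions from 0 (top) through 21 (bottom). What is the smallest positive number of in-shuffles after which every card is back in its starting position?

The in-shuffle permutes the 22 positions with cycle lengths [11, 11].
Every card is home exactly when every cycle has completed a whole number of laps, i.e. after lcm(11) = 11 in-shuffles.

11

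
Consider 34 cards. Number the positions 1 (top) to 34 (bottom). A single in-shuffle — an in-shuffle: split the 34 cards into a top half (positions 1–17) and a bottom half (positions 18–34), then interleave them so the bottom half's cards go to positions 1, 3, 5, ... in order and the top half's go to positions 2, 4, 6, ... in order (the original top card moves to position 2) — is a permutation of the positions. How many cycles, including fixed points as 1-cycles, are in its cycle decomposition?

5

Trace each unvisited position around until it returns:
(1 2 4 8 16 32 ... len 12) (3 6 12 24 13 26 ... len 12) (5 10 20) (7 14 28 21) (15 30 25)
5 cycles in total.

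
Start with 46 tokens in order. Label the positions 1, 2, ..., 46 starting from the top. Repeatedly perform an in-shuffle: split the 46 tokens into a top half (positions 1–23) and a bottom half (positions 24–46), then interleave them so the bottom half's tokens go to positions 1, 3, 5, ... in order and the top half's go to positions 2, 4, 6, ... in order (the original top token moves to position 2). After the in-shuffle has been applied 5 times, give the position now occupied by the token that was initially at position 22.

Track the token's position through each in-shuffle:
22 → 44 → 41 → 35 → 23 → 46

46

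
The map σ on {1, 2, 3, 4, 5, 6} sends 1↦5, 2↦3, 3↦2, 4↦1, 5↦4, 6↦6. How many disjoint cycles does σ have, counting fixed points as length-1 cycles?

3

Cycle decomposition: (1 5 4) (2 3) (6).
3 cycles.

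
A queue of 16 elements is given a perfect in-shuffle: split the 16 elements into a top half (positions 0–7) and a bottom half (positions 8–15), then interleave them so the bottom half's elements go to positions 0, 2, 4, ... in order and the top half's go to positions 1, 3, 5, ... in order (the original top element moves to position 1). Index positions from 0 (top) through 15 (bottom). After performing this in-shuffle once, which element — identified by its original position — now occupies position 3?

1

Work backwards from position 3, undoing one in-shuffle at a time:
3 ← 1
So the element now at position 3 started at position 1.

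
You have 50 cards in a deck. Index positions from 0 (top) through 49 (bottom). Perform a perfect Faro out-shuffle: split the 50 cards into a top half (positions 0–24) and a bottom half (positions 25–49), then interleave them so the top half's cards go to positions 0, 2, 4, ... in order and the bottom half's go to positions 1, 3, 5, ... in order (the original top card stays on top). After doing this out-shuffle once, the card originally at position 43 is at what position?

Track the card's position through each out-shuffle:
43 → 37

37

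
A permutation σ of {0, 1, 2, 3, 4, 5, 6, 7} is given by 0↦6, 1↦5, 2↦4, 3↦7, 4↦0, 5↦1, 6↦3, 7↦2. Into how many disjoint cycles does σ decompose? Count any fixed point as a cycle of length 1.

2

Cycle decomposition: (0 6 3 7 2 4) (1 5).
2 cycles.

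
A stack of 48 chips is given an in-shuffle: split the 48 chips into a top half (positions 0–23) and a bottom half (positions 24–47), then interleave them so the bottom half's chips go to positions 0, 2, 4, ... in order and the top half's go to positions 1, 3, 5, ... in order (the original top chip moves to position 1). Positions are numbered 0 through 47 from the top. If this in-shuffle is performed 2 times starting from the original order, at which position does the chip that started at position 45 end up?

Track the chip's position through each in-shuffle:
45 → 42 → 36

36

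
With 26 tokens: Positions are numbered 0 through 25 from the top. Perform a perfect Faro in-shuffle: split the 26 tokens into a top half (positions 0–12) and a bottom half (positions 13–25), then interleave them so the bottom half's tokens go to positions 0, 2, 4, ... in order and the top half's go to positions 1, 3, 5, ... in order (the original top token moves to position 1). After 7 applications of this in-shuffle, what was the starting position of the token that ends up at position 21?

Work backwards from position 21, undoing one in-shuffle at a time:
21 ← 10 ← 18 ← 22 ← 24 ← 25 ← 12 ← 19
So the token now at position 21 started at position 19.

19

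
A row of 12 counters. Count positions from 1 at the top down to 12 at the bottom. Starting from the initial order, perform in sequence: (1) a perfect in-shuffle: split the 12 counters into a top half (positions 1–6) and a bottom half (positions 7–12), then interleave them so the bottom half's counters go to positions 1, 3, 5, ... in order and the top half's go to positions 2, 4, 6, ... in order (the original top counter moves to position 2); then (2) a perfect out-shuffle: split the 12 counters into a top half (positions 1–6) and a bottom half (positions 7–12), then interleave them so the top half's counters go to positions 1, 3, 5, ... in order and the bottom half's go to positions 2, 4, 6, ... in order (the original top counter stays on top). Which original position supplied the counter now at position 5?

Undo the operations in reverse order, starting from position 5:
  undo op 2 (out-shuffle, from top half): 5 ← 3
  undo op 1 (in-shuffle, from bottom half): 3 ← 8
So the counter at position 5 came from original position 8.

8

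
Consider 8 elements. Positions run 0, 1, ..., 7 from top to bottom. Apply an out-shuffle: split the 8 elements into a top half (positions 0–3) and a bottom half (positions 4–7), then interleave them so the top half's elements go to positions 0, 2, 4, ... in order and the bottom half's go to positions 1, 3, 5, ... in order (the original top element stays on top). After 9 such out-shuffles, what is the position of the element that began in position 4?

Track the element's position through each out-shuffle:
4 → 1 → 2 → 4 → 1 → 2 → 4 → 1 → 2 → 4

4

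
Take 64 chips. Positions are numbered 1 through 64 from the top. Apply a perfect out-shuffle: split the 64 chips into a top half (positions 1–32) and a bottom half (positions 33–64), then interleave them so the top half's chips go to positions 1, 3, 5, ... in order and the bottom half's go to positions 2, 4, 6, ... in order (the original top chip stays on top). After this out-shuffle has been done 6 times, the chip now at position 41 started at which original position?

Work backwards from position 41, undoing one out-shuffle at a time:
41 ← 21 ← 11 ← 6 ← 35 ← 18 ← 41
So the chip now at position 41 started at position 41.

41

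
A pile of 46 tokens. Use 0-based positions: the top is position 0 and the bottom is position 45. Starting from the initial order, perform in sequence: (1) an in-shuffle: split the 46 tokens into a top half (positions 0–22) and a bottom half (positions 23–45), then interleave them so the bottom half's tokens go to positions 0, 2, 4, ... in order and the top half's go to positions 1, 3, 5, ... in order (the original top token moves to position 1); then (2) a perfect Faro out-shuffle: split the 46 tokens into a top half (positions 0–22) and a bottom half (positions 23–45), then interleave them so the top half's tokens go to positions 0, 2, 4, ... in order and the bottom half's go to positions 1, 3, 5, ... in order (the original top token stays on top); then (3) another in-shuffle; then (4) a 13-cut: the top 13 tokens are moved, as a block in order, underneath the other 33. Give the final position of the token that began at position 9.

17

Track the token from position 9 forward through each operation:
  after op 1 (in-shuffle): 9 → 19
  after op 2 (out-shuffle): 19 → 38
  after op 3 (in-shuffle): 38 → 30
  after op 4 (cut 13): 30 → 17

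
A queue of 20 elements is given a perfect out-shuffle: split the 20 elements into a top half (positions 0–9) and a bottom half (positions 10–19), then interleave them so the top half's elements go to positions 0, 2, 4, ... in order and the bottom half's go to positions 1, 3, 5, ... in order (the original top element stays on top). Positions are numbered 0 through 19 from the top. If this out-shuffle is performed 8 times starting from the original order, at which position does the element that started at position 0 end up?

Position 0 is a fixed point of every out-shuffle, so the element never moves.

0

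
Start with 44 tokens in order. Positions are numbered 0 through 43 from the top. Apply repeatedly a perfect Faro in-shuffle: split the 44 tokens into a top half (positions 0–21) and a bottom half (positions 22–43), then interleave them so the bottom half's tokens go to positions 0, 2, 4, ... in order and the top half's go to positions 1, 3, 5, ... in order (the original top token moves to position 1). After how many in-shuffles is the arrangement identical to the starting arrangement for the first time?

The in-shuffle permutes the 44 positions with cycle lengths [2, 4, 4, 4, 6, 12, 12].
Every token is home exactly when every cycle has completed a whole number of laps, i.e. after lcm(2, 4, 6, 12) = 12 in-shuffles.

12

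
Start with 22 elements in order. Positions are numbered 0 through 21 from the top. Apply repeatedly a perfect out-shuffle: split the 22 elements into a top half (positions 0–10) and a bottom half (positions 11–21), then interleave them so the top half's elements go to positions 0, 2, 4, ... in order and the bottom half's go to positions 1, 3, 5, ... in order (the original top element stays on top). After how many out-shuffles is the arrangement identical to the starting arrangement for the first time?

6

The out-shuffle permutes the 22 positions with cycle lengths [1, 1, 2, 3, 3, 6, 6].
Every element is home exactly when every cycle has completed a whole number of laps, i.e. after lcm(1, 2, 3, 6) = 6 out-shuffles.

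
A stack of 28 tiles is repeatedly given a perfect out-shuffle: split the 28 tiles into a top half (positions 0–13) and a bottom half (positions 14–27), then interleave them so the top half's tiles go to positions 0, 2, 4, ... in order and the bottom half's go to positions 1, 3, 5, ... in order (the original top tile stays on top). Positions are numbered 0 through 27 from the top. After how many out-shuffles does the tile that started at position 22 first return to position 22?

18

Follow position 22 under repeated out-shuffles:
22 → 17 → 7 → 14 → 1 → 2 → 4 → 8 → 16 → 5 → 10 → 20 → 13 → 26 → 25 → 23 → 19 → 11 → 22
It first returns after 18 out-shuffles.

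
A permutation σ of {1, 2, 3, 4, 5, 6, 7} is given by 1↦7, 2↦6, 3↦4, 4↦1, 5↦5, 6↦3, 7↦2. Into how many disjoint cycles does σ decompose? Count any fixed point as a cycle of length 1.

Cycle decomposition: (1 7 2 6 3 4) (5).
2 cycles.

2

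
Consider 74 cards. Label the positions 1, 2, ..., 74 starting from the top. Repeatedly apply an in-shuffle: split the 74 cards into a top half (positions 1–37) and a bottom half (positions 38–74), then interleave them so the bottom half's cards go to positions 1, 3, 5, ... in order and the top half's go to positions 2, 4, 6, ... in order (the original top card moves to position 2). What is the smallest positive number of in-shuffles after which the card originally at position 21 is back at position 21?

Follow position 21 under repeated in-shuffles:
21 → 42 → 9 → 18 → 36 → 72 → 69 → 63 → 51 → 27 → 54 → 33 → 66 → 57 → 39 → 3 → 6 → 12 → 24 → 48 → 21
It first returns after 20 in-shuffles.

20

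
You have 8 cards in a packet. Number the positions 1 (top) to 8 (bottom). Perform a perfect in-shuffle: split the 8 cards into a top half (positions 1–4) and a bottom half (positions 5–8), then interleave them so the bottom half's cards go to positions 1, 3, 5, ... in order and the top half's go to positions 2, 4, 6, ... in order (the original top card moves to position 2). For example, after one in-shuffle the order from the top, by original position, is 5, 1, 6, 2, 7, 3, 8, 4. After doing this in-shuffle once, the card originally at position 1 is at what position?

Track the card's position through each in-shuffle:
1 → 2

2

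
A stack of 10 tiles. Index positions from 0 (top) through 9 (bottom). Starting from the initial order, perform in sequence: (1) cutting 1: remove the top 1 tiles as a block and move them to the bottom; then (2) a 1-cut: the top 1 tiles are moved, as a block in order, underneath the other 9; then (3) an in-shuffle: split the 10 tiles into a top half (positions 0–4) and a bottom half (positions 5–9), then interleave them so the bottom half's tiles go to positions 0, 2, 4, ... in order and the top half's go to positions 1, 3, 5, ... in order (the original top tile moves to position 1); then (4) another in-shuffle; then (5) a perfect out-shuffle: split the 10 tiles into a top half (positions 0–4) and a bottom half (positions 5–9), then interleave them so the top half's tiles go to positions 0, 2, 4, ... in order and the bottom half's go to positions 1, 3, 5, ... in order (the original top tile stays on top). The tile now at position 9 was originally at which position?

Undo the operations in reverse order, starting from position 9:
  undo op 5 (out-shuffle, from bottom half): 9 ← 9
  undo op 4 (in-shuffle, from top half): 9 ← 4
  undo op 3 (in-shuffle, from bottom half): 4 ← 7
  undo op 2 (cut 1): 7 ← 8
  undo op 1 (cut 1): 8 ← 9
So the tile at position 9 came from original position 9.

9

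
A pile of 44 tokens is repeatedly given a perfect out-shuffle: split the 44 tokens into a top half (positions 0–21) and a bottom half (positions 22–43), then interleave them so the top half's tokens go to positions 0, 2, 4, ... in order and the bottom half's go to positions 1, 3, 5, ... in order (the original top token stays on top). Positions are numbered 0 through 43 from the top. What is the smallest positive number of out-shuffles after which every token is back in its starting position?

14

The out-shuffle permutes the 44 positions with cycle lengths [1, 1, 14, 14, 14].
Every token is home exactly when every cycle has completed a whole number of laps, i.e. after lcm(1, 14) = 14 out-shuffles.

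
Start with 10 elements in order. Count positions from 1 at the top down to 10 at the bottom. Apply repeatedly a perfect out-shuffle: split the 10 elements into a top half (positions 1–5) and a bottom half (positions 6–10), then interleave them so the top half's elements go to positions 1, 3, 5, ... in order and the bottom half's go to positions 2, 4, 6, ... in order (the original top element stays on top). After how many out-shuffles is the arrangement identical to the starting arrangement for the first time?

6

The out-shuffle permutes the 10 positions with cycle lengths [1, 1, 2, 6].
Every element is home exactly when every cycle has completed a whole number of laps, i.e. after lcm(1, 2, 6) = 6 out-shuffles.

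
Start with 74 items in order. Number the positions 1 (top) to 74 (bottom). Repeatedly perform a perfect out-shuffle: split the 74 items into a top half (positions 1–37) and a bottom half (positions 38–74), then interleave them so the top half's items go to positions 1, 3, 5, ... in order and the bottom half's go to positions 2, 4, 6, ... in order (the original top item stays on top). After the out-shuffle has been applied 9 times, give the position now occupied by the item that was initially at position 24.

24

Track the item's position through each out-shuffle:
24 → 47 → 20 → 39 → 4 → 7 → 13 → 25 → 49 → 24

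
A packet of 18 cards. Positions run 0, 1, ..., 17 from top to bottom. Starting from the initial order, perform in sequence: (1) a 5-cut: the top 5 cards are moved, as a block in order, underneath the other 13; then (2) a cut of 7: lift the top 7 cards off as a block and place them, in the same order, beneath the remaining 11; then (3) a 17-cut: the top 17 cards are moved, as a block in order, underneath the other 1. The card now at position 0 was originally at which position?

11

Undo the operations in reverse order, starting from position 0:
  undo op 3 (cut 17): 0 ← 17
  undo op 2 (cut 7): 17 ← 6
  undo op 1 (cut 5): 6 ← 11
So the card at position 0 came from original position 11.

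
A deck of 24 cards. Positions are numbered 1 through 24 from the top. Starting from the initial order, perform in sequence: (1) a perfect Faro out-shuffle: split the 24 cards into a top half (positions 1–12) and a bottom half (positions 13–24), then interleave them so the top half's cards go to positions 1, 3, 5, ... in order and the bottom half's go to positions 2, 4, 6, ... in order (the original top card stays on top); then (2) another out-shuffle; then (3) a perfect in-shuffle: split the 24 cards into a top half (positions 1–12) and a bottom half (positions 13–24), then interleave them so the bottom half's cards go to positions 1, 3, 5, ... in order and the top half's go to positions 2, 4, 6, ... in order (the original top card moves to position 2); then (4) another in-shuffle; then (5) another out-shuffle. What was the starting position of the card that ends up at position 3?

Undo the operations in reverse order, starting from position 3:
  undo op 5 (out-shuffle, from top half): 3 ← 2
  undo op 4 (in-shuffle, from top half): 2 ← 1
  undo op 3 (in-shuffle, from bottom half): 1 ← 13
  undo op 2 (out-shuffle, from top half): 13 ← 7
  undo op 1 (out-shuffle, from top half): 7 ← 4
So the card at position 3 came from original position 4.

4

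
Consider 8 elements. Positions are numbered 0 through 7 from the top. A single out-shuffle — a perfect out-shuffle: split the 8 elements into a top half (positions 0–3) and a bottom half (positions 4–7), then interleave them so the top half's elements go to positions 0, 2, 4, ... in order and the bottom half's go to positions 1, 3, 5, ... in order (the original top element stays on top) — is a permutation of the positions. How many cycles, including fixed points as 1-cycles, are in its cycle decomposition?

Trace each unvisited position around until it returns:
(0) (1 2 4) (3 6 5) (7)
4 cycles in total.

4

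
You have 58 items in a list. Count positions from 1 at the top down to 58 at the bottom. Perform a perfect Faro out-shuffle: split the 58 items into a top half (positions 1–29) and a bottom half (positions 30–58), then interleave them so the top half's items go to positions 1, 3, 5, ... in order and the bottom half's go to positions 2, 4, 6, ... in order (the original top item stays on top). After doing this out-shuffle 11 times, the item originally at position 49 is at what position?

Track the item's position through each out-shuffle:
49 → 40 → 22 → 43 → 28 → 55 → 52 → 46 → 34 → 10 → 19 → 37

37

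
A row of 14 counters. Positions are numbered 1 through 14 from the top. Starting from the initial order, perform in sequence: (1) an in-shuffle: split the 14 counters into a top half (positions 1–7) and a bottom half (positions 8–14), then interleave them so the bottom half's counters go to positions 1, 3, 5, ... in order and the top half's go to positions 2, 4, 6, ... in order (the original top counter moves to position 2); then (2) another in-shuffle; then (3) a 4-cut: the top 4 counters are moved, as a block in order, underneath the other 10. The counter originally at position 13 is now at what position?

3

Track the counter from position 13 forward through each operation:
  after op 1 (in-shuffle): 13 → 11
  after op 2 (in-shuffle): 11 → 7
  after op 3 (cut 4): 7 → 3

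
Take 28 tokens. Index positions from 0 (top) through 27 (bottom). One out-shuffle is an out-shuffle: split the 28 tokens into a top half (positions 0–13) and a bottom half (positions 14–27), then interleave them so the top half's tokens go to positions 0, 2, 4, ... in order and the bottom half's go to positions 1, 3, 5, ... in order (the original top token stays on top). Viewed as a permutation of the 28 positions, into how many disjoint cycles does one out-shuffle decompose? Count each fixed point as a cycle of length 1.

Trace each unvisited position around until it returns:
(0) (1 2 4 8 16 5 ... len 18) (3 6 12 24 21 15) (9 18) (27)
5 cycles in total.

5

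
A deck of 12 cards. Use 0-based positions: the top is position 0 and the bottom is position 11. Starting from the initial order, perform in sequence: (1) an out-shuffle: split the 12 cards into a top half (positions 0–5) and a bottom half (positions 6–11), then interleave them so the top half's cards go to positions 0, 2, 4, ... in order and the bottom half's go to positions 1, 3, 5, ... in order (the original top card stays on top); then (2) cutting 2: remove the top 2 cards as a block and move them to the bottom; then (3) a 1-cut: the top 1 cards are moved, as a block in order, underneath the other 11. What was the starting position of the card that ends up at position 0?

Undo the operations in reverse order, starting from position 0:
  undo op 3 (cut 1): 0 ← 1
  undo op 2 (cut 2): 1 ← 3
  undo op 1 (out-shuffle, from bottom half): 3 ← 7
So the card at position 0 came from original position 7.

7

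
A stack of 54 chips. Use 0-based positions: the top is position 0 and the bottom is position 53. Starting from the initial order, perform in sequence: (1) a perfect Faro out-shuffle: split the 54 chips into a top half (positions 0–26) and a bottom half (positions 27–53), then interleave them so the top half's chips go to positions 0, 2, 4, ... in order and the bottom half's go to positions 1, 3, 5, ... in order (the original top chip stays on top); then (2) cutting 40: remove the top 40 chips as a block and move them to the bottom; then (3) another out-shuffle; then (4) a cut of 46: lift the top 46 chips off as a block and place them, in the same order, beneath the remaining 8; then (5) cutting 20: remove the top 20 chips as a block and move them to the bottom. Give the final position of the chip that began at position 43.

Track the chip from position 43 forward through each operation:
  after op 1 (out-shuffle): 43 → 33
  after op 2 (cut 40): 33 → 47
  after op 3 (out-shuffle): 47 → 41
  after op 4 (cut 46): 41 → 49
  after op 5 (cut 20): 49 → 29

29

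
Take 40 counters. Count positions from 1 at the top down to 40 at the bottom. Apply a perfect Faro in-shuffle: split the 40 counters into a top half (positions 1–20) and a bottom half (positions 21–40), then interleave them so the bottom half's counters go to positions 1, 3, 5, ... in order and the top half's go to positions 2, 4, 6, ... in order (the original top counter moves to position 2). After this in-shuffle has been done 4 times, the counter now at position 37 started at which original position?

10

Work backwards from position 37, undoing one in-shuffle at a time:
37 ← 39 ← 40 ← 20 ← 10
So the counter now at position 37 started at position 10.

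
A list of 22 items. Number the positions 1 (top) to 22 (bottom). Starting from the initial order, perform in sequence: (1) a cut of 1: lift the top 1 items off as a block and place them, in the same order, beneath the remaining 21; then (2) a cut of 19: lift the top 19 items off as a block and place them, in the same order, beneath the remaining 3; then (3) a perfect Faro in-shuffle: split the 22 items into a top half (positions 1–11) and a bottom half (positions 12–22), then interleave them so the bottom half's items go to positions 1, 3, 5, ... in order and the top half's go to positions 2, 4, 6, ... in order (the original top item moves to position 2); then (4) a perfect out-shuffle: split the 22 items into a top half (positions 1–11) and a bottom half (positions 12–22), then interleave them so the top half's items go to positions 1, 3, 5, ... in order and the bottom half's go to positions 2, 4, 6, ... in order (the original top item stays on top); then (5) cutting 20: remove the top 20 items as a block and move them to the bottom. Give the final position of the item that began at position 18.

14

Track the item from position 18 forward through each operation:
  after op 1 (cut 1): 18 → 17
  after op 2 (cut 19): 17 → 20
  after op 3 (in-shuffle): 20 → 17
  after op 4 (out-shuffle): 17 → 12
  after op 5 (cut 20): 12 → 14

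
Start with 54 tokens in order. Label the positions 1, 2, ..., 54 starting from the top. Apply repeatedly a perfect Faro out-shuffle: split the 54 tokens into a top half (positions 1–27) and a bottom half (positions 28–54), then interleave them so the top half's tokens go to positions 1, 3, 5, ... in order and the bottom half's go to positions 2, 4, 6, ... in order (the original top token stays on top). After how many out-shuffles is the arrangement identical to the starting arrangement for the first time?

The out-shuffle permutes the 54 positions with cycle lengths [1, 1, 52].
Every token is home exactly when every cycle has completed a whole number of laps, i.e. after lcm(1, 52) = 52 out-shuffles.

52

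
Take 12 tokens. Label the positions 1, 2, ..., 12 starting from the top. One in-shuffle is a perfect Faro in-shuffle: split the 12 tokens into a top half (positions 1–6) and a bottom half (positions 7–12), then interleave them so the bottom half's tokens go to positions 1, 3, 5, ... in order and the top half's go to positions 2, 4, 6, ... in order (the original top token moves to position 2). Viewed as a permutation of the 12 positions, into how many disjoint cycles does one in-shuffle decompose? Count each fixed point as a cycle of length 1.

Trace each unvisited position around until it returns:
(1 2 4 8 3 6 ... len 12)
1 cycle in total.

1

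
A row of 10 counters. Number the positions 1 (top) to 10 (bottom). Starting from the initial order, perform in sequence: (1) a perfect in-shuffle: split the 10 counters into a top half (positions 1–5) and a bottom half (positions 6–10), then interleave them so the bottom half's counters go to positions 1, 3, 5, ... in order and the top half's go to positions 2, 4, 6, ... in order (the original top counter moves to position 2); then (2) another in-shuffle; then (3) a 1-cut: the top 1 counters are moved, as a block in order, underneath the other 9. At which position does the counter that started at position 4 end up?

Track the counter from position 4 forward through each operation:
  after op 1 (in-shuffle): 4 → 8
  after op 2 (in-shuffle): 8 → 5
  after op 3 (cut 1): 5 → 4

4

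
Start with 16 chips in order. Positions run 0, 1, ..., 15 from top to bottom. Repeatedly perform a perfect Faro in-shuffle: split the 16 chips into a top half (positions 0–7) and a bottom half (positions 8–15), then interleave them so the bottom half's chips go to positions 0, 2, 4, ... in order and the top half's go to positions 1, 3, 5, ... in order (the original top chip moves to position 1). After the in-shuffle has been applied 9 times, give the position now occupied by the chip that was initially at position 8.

Track the chip's position through each in-shuffle:
8 → 0 → 1 → 3 → 7 → 15 → 14 → 12 → 8 → 0

0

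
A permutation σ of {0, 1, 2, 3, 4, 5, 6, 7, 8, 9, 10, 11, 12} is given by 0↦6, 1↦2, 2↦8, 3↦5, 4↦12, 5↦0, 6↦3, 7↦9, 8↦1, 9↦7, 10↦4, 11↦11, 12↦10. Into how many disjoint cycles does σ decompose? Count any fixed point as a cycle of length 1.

Cycle decomposition: (0 6 3 5) (1 2 8) (4 12 10) (7 9) (11).
5 cycles.

5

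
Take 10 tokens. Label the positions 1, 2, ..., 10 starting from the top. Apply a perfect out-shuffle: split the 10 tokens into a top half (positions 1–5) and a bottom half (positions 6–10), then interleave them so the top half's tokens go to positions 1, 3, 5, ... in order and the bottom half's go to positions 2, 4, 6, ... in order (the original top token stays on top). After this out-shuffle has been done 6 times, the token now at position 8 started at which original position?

Work backwards from position 8, undoing one out-shuffle at a time:
8 ← 9 ← 5 ← 3 ← 2 ← 6 ← 8
So the token now at position 8 started at position 8.

8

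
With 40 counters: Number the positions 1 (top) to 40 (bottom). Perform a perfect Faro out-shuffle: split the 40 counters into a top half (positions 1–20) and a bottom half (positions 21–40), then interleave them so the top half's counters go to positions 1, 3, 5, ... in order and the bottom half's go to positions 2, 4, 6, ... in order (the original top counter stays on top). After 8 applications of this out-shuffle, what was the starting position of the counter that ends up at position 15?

Work backwards from position 15, undoing one out-shuffle at a time:
15 ← 8 ← 24 ← 32 ← 36 ← 38 ← 39 ← 20 ← 30
So the counter now at position 15 started at position 30.

30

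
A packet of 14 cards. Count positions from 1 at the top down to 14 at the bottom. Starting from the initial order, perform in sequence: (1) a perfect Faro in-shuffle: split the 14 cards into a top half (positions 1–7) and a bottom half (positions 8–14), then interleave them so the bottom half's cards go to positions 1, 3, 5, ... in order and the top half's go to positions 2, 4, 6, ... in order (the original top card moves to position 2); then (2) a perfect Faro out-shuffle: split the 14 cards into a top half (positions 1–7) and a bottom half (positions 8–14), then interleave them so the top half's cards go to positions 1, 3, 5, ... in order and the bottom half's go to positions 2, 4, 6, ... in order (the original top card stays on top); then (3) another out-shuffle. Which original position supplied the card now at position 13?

2

Undo the operations in reverse order, starting from position 13:
  undo op 3 (out-shuffle, from top half): 13 ← 7
  undo op 2 (out-shuffle, from top half): 7 ← 4
  undo op 1 (in-shuffle, from top half): 4 ← 2
So the card at position 13 came from original position 2.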